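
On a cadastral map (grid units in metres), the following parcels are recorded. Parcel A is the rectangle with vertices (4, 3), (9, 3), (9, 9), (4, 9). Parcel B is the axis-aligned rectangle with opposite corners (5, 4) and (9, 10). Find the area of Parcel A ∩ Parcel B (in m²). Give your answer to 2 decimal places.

20.00

|Parcel A∩Parcel B|: x∈[5,9], y∈[4,9] → 4·5 = 20.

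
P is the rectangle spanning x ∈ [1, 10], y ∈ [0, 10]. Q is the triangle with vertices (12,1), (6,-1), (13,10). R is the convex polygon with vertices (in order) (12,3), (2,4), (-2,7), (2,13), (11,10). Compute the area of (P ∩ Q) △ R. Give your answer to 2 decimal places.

|P ∩ Q| = 8.7229.
|(P ∩ Q) ∩ R| = 1.3013.
|(P ∩ Q) △ R| = 8.7229 + 93 − 2.6027 = 99.12.

99.12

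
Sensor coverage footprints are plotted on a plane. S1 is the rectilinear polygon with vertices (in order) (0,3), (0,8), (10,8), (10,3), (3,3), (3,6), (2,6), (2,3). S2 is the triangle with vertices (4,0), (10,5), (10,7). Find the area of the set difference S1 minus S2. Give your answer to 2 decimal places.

|S1| = 47, |S1∩S2| = 4.4571.
|S1 ∖ S2| = |S1| − |S1∩S2| = 47 − 4.4571 = 42.54.

42.54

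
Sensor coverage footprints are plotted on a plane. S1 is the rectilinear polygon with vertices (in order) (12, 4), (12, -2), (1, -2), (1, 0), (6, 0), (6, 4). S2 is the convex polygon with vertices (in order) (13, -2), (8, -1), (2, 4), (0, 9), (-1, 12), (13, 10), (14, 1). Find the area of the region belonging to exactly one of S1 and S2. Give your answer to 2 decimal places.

121.13

|S1| = 46, |S2| = 135, |S1∩S2| = 29.9333.
|S1 △ S2| = |S1| + |S2| − 2·|S1∩S2| = 46 + 135 − 59.8667 = 121.13.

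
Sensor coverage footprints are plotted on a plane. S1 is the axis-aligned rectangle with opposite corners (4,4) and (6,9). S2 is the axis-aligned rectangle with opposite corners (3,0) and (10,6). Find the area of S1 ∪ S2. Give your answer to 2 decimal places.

48.00

By inclusion–exclusion:
Individual areas: |S1| = 10, |S2| = 42.
|S1∩S2|: x∈[4,6], y∈[4,6] → 2·2 = 4.
|S1 ∪ S2| = 52 − 4 = 48.00.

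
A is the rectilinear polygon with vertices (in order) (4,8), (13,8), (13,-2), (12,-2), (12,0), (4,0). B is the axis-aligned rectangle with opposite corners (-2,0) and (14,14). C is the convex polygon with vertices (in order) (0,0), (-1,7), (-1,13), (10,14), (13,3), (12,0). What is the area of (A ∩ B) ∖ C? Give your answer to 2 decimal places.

4.91

|A ∩ B| = 72.
|(A ∩ B) ∩ C| = 67.0909.
|(A ∩ B) ∖ C| = 72 − 67.0909 = 4.91.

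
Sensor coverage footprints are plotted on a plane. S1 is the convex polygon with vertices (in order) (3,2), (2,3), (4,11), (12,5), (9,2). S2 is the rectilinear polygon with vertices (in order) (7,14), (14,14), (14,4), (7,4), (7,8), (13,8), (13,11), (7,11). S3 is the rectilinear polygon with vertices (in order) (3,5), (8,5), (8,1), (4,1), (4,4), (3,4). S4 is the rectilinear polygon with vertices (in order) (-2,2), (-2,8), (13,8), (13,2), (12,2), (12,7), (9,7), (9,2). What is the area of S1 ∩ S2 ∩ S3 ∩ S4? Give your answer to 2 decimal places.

1.00

The intersection is the polygon with vertices (7,5), (8,5), (8,4), (7,4).
By the shoelace formula its area is 1.00.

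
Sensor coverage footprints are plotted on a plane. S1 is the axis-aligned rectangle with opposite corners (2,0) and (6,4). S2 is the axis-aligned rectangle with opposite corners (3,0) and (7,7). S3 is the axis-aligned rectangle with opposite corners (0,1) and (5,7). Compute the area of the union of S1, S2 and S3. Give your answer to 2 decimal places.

By inclusion–exclusion:
Individual areas: |S1| = 16, |S2| = 28, |S3| = 30.
|S1∩S2|: x∈[3,6], y∈[0,4] → 3·4 = 12.
|S1∩S3|: x∈[2,5], y∈[1,4] → 3·3 = 9.
|S2∩S3|: x∈[3,5], y∈[1,7] → 2·6 = 12.
|S1∩S2∩S3| = 6.
|S1 ∪ S2 ∪ S3| = 74 − 33 + 6 = 47.00.

47.00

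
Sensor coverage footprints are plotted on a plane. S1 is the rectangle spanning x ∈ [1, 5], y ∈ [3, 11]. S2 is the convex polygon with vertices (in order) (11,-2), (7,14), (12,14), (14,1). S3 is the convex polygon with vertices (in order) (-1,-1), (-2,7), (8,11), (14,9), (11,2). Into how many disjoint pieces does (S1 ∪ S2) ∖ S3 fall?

(S1 ∪ S2) ∖ S3 splits into 3 disjoint pieces (area 8, area 16.2597, area 18.0756).

3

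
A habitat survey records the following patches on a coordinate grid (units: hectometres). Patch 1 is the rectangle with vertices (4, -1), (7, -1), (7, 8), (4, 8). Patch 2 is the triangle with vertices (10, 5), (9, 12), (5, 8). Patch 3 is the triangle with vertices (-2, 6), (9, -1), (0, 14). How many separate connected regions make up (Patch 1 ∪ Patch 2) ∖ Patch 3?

2

(Patch 1 ∪ Patch 2) ∖ Patch 3 splits into 2 disjoint pieces (area 6.6818, area 24.3).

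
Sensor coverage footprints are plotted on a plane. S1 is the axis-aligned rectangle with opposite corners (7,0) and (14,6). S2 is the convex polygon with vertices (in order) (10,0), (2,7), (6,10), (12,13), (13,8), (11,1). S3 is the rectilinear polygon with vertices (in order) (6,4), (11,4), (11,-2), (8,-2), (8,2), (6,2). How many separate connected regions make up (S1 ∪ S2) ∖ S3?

(S1 ∪ S2) ∖ S3 splits into 2 disjoint pieces (area 77.9286, area 2).

2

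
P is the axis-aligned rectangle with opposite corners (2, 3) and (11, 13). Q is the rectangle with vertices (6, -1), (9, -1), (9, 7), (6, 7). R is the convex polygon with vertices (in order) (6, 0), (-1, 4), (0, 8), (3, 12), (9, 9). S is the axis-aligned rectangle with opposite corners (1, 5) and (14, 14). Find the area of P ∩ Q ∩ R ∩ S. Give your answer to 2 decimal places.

4.00

The intersection is the polygon with vertices (8.333,7), (7.667,5), (6,5), (6,7).
By the shoelace formula its area is 4.00.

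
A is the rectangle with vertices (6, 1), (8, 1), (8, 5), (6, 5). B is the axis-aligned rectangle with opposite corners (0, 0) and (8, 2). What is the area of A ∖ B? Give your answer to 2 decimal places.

|A∩B|: x∈[6,8], y∈[1,2] → 2·1 = 2.
|A| = 8.
|A ∖ B| = |A| − |A∩B| = 8 − 2 = 6.00.

6.00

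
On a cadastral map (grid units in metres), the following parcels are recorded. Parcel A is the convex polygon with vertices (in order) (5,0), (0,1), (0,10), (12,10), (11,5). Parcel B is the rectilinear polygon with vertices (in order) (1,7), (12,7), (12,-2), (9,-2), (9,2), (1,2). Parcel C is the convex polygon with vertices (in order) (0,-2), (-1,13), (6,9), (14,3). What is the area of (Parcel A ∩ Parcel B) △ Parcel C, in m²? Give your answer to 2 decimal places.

|Parcel A ∩ Parcel B| = 45.
|(Parcel A ∩ Parcel B) ∩ Parcel C| = 42.5638.
|(Parcel A ∩ Parcel B) △ Parcel C| = 45 + 112.5 − 85.1275 = 72.37.

72.37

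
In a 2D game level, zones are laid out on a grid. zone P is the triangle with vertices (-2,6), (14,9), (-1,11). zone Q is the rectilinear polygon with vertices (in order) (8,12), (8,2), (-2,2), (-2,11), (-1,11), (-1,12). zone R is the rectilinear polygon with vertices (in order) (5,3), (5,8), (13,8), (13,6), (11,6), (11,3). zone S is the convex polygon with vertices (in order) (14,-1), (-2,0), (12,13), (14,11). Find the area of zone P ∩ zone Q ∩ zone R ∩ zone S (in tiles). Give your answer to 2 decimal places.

The intersection is the polygon with vertices (6.096,7.518), (6.615,8), (8,8), (8,7.875).
By the shoelace formula its area is 0.45.

0.45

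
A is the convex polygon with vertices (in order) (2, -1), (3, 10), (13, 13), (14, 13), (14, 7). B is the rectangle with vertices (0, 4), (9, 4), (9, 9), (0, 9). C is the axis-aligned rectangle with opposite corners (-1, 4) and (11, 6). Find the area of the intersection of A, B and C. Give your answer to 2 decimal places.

12.91

The intersection is the polygon with vertices (9,4), (2.454,4), (2.636,6), (9,6).
By the shoelace formula its area is 12.91.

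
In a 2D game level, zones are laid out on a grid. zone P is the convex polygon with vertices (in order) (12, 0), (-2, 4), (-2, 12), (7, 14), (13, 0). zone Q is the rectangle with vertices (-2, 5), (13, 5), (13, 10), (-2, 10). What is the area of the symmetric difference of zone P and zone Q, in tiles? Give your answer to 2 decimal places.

88.14

|zone P| = 131, |zone Q| = 75, |zone P∩zone Q| = 58.9286.
|zone P △ zone Q| = |zone P| + |zone Q| − 2·|zone P∩zone Q| = 131 + 75 − 117.8571 = 88.14.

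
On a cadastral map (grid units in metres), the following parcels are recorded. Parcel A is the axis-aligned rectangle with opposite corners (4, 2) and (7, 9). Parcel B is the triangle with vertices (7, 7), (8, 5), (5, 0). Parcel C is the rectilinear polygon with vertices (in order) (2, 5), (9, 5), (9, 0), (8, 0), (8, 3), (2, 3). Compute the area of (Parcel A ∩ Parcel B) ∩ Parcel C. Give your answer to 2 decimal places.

1.68

The region (Parcel A ∩ Parcel B) ∩ Parcel C is the polygon with vertices (6.8,3), (5.857,3), (6.429,5), (7,5), (7,3.333).
By the shoelace formula its area is 1.68.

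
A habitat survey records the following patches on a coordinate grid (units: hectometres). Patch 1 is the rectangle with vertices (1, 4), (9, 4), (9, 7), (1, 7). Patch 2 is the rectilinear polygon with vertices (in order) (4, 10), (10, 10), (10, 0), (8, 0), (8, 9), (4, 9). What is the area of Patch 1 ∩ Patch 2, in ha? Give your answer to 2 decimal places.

3.00

The intersection is the polygon with vertices (9,7), (9,4), (8,4), (8,7).
By the shoelace formula its area is 3.00.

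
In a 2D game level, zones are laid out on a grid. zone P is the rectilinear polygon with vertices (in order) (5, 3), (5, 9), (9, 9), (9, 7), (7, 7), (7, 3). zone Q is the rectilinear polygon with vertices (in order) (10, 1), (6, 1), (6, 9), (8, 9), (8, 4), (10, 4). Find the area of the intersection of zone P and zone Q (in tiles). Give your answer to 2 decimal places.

The intersection is the polygon with vertices (8,9), (8,7), (7,7), (7,3), (6,3), (6,9).
By the shoelace formula its area is 8.00.

8.00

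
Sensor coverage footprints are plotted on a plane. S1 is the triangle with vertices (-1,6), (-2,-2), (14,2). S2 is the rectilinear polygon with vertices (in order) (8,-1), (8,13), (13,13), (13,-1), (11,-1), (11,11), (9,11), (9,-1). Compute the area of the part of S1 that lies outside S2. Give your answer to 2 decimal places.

|S1| = 62, |S1∩S2| = 4.9083.
|S1 ∖ S2| = |S1| − |S1∩S2| = 62 − 4.9083 = 57.09.

57.09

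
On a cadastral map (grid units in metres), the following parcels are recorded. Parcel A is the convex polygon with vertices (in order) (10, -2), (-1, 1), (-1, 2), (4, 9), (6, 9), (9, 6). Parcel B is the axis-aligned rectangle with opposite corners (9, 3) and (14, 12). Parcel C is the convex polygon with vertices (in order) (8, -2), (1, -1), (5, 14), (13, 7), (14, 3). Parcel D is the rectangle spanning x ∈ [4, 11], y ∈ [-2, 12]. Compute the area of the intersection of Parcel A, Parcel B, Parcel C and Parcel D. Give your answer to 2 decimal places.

The intersection is the polygon with vertices (9,6), (9.375,3), (9,3).
By the shoelace formula its area is 0.56.

0.56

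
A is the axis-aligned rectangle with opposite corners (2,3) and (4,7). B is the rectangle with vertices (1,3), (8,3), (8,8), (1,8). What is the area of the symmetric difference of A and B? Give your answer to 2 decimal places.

|A∩B|: x∈[2,4], y∈[3,7] → 2·4 = 8.
|A △ B| = |A| + |B| − 2·|A∩B| = 8 + 35 − 16 = 27.00.

27.00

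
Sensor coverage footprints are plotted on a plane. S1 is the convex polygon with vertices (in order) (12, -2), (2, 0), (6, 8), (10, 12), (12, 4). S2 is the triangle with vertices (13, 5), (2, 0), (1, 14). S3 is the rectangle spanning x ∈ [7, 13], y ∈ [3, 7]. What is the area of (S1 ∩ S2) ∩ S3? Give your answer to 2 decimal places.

The region (S1 ∩ S2) ∩ S3 is the polygon with vertices (11.461,6.154), (11.878,4.49), (8.6,3), (7,3), (7,7), (10.333,7).
By the shoelace formula its area is 15.89.

15.89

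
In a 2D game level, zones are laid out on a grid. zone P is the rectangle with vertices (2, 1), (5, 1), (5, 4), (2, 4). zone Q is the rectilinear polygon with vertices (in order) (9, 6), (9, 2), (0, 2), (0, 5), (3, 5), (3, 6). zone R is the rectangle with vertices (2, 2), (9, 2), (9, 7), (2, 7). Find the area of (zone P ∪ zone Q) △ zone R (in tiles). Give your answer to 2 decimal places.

17.00

|zone P ∪ zone Q| = 36.
|(zone P ∪ zone Q) ∩ zone R| = 27.
|(zone P ∪ zone Q) △ zone R| = 36 + 35 − 54 = 17.00.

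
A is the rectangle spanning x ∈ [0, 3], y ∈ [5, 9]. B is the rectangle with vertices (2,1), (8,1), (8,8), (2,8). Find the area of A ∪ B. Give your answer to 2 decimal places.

51.00

By inclusion–exclusion:
Individual areas: |A| = 12, |B| = 42.
|A∩B|: x∈[2,3], y∈[5,8] → 1·3 = 3.
|A ∪ B| = 54 − 3 = 51.00.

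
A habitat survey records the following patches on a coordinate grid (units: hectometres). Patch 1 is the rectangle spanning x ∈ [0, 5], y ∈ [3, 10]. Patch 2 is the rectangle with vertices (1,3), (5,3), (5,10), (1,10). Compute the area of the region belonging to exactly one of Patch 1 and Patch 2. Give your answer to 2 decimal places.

7.00

|Patch 1∩Patch 2|: x∈[1,5], y∈[3,10] → 4·7 = 28.
|Patch 1 △ Patch 2| = |Patch 1| + |Patch 2| − 2·|Patch 1∩Patch 2| = 35 + 28 − 56 = 7.00.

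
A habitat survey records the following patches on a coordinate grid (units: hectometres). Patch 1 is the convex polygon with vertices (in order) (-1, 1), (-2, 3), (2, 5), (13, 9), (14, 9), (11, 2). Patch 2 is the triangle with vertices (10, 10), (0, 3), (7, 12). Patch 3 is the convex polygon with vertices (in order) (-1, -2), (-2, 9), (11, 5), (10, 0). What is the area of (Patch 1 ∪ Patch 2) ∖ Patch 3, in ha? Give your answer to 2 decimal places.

|Patch 1 ∪ Patch 2| = 84.5012.
|(Patch 1 ∪ Patch 2) ∩ Patch 3| = 50.1894.
|(Patch 1 ∪ Patch 2) ∖ Patch 3| = 84.5012 − 50.1894 = 34.31.

34.31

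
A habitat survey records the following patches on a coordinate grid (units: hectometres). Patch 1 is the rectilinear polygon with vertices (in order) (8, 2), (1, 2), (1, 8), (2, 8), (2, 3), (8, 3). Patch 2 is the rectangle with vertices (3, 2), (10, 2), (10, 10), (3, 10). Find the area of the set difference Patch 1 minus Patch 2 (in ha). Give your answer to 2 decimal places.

|Patch 1| = 12, |Patch 1∩Patch 2| = 5.
|Patch 1 ∖ Patch 2| = |Patch 1| − |Patch 1∩Patch 2| = 12 − 5 = 7.00.

7.00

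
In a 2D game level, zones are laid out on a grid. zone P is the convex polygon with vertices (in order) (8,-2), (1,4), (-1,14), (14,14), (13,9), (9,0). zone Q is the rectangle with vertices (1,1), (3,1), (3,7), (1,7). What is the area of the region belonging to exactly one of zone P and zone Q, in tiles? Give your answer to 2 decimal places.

|zone P| = 156.5, |zone Q| = 12, |zone P∩zone Q| = 7.7143.
|zone P △ zone Q| = |zone P| + |zone Q| − 2·|zone P∩zone Q| = 156.5 + 12 − 15.4286 = 153.07.

153.07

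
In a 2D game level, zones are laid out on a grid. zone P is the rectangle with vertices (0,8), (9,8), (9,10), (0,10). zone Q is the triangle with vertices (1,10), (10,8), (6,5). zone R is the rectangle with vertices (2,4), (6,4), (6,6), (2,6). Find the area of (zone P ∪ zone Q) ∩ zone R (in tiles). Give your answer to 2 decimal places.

The region (zone P ∪ zone Q) ∩ zone R is the polygon with vertices (5,6), (6,6), (6,5).
By the shoelace formula its area is 0.50.

0.50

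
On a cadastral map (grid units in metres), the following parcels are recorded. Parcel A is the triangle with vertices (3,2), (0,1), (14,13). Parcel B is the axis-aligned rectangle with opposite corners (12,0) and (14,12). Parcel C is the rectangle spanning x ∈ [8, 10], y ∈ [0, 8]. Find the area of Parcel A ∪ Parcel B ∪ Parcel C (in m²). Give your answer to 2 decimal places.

50.31

By inclusion–exclusion:
Individual areas: |Parcel A| = 11, |Parcel B| = 24, |Parcel C| = 16.
|Parcel A∩Parcel B| = 0.2024.
|Parcel A∩Parcel C| = 0.4881.
|Parcel B∩Parcel C| = 0 (no overlap).
|Parcel A∩Parcel B∩Parcel C| = 0.
|Parcel A ∪ Parcel B ∪ Parcel C| = 51 − 0.6905 + 0 = 50.31.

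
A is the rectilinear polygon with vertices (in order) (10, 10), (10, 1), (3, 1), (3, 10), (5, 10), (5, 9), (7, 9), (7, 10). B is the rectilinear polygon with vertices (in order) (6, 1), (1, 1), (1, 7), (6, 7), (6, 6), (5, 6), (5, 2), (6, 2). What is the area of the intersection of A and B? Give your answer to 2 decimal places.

14.00

The intersection is the polygon with vertices (3,1), (3,7), (6,7), (6,6), (5,6), (5,2), (6,2), (6,1).
By the shoelace formula its area is 14.00.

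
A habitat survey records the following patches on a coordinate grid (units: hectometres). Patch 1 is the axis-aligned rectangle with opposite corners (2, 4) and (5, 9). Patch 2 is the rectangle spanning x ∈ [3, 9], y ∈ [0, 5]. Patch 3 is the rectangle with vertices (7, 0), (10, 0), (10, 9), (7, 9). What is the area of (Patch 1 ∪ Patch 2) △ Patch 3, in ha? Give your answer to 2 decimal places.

50.00

|Patch 1 ∪ Patch 2| = 43.
|(Patch 1 ∪ Patch 2) ∩ Patch 3| = 10.
|(Patch 1 ∪ Patch 2) △ Patch 3| = 43 + 27 − 20 = 50.00.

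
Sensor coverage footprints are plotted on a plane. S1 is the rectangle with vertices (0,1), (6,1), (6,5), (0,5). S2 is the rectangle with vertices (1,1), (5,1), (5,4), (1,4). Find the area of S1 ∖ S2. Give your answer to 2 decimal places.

12.00

|S1∩S2|: x∈[1,5], y∈[1,4] → 4·3 = 12.
|S1| = 24.
|S1 ∖ S2| = |S1| − |S1∩S2| = 24 − 12 = 12.00.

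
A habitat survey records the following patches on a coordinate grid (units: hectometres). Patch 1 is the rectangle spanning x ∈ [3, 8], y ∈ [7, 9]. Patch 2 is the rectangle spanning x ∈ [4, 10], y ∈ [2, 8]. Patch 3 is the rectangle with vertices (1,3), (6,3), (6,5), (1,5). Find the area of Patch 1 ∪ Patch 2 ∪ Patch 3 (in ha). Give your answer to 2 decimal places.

48.00

By inclusion–exclusion:
Individual areas: |Patch 1| = 10, |Patch 2| = 36, |Patch 3| = 10.
|Patch 1∩Patch 2|: x∈[4,8], y∈[7,8] → 4·1 = 4.
|Patch 1∩Patch 3| = 0 (no overlap).
|Patch 2∩Patch 3|: x∈[4,6], y∈[3,5] → 2·2 = 4.
|Patch 1∩Patch 2∩Patch 3| = 0.
|Patch 1 ∪ Patch 2 ∪ Patch 3| = 56 − 8 + 0 = 48.00.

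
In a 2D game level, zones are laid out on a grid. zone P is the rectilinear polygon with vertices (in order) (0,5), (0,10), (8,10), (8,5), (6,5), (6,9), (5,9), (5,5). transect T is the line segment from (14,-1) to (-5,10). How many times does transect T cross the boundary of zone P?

The segment meets the boundary at (0,7.105), (3.636,5).

2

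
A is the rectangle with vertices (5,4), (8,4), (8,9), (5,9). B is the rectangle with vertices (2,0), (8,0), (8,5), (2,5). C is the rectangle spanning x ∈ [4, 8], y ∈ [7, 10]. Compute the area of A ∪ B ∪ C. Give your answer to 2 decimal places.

By inclusion–exclusion:
Individual areas: |A| = 15, |B| = 30, |C| = 12.
|A∩B|: x∈[5,8], y∈[4,5] → 3·1 = 3.
|A∩C|: x∈[5,8], y∈[7,9] → 3·2 = 6.
|B∩C| = 0 (no overlap).
|A∩B∩C| = 0.
|A ∪ B ∪ C| = 57 − 9 + 0 = 48.00.

48.00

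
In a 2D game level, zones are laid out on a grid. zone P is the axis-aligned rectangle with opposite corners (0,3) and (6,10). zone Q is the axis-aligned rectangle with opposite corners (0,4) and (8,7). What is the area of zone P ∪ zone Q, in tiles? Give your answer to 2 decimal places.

By inclusion–exclusion:
Individual areas: |zone P| = 42, |zone Q| = 24.
|zone P∩zone Q|: x∈[0,6], y∈[4,7] → 6·3 = 18.
|zone P ∪ zone Q| = 66 − 18 = 48.00.

48.00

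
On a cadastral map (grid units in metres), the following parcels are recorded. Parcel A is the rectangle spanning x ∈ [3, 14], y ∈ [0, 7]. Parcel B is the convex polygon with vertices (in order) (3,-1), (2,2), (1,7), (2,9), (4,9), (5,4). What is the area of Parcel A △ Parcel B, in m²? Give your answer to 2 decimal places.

81.70

|Parcel A| = 77, |Parcel B| = 24.5, |Parcel A∩Parcel B| = 9.9.
|Parcel A △ Parcel B| = |Parcel A| + |Parcel B| − 2·|Parcel A∩Parcel B| = 77 + 24.5 − 19.8 = 81.70.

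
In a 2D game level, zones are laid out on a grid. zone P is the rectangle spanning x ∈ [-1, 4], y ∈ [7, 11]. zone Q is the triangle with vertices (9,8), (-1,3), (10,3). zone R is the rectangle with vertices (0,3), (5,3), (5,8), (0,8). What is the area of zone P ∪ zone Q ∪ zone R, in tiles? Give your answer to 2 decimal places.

By inclusion–exclusion:
Individual areas: |zone P| = 20, |zone Q| = 27.5, |zone R| = 25.
|zone P∩zone Q| = 0.
|zone P∩zone R|: x∈[0,4], y∈[7,8] → 4·1 = 4.
|zone Q∩zone R| = 8.75.
|zone P∩zone Q∩zone R| = 0.
|zone P ∪ zone Q ∪ zone R| = 72.5 − 12.75 + 0 = 59.75.

59.75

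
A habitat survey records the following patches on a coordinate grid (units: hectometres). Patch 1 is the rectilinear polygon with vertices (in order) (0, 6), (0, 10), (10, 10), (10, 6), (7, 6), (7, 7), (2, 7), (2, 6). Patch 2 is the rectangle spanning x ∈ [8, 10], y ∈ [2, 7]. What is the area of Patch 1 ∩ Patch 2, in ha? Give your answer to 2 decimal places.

2.00

The intersection is the polygon with vertices (10,6), (8,6), (8,7), (10,7).
By the shoelace formula its area is 2.00.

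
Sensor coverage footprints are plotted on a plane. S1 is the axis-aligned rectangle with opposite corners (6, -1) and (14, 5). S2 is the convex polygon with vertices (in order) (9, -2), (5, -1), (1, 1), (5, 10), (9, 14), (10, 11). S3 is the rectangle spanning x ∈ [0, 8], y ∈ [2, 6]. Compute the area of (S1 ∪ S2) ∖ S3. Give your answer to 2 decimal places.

89.49

|S1 ∪ S2| = 112.1538.
|(S1 ∪ S2) ∩ S3| = 22.6667.
|(S1 ∪ S2) ∖ S3| = 112.1538 − 22.6667 = 89.49.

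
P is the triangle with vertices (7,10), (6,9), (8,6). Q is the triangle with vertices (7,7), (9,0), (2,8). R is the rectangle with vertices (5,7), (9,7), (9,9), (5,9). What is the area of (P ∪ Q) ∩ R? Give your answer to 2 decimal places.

|P ∪ Q| = 19.
|(P ∪ Q) ∩ R| = 2.07.

2.07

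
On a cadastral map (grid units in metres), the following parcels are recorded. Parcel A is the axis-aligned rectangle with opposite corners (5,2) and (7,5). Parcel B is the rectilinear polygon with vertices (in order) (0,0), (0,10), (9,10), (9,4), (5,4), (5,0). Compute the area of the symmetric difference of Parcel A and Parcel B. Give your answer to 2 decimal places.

76.00

|Parcel A| = 6, |Parcel B| = 74, |Parcel A∩Parcel B| = 2.
|Parcel A △ Parcel B| = |Parcel A| + |Parcel B| − 2·|Parcel A∩Parcel B| = 6 + 74 − 4 = 76.00.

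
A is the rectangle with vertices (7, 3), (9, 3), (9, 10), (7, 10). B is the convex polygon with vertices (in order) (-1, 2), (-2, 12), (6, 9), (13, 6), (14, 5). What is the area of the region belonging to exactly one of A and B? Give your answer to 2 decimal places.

|A| = 14, |B| = 82.5, |A∩B| = 8.6857.
|A △ B| = |A| + |B| − 2·|A∩B| = 14 + 82.5 − 17.3714 = 79.13.

79.13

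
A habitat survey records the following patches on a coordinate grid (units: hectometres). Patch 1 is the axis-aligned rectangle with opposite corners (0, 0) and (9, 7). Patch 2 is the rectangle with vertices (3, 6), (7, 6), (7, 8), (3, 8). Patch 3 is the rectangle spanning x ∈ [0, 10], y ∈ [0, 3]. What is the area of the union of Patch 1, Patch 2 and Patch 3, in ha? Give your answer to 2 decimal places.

By inclusion–exclusion:
Individual areas: |Patch 1| = 63, |Patch 2| = 8, |Patch 3| = 30.
|Patch 1∩Patch 2|: x∈[3,7], y∈[6,7] → 4·1 = 4.
|Patch 1∩Patch 3|: x∈[0,9], y∈[0,3] → 9·3 = 27.
|Patch 2∩Patch 3| = 0 (no overlap).
|Patch 1∩Patch 2∩Patch 3| = 0.
|Patch 1 ∪ Patch 2 ∪ Patch 3| = 101 − 31 + 0 = 70.00.

70.00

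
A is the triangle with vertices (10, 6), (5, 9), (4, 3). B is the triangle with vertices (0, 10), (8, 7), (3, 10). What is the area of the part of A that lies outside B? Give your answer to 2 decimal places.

|A| = 16.5, |A∩B| = 1.0695.
|A ∖ B| = |A| − |A∩B| = 16.5 − 1.0695 = 15.43.

15.43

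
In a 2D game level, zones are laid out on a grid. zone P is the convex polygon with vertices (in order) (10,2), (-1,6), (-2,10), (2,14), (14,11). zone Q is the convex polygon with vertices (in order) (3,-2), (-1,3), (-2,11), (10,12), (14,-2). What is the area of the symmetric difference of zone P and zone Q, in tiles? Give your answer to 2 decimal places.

102.84

|zone P| = 120, |zone Q| = 171, |zone P∩zone Q| = 94.0808.
|zone P △ zone Q| = |zone P| + |zone Q| − 2·|zone P∩zone Q| = 120 + 171 − 188.1615 = 102.84.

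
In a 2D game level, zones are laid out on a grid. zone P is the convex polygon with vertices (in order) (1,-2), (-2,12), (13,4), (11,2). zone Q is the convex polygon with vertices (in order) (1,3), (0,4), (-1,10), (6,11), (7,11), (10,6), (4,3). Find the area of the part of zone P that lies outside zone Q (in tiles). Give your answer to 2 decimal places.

53.15

|zone P| = 99, |zone P∩zone Q| = 45.8535.
|zone P ∖ zone Q| = |zone P| − |zone P∩zone Q| = 99 − 45.8535 = 53.15.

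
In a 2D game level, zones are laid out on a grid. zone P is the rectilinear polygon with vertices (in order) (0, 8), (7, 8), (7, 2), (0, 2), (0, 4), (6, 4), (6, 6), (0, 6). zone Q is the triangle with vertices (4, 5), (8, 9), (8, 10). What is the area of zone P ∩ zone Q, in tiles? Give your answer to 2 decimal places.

0.80

The intersection is the polygon with vertices (7,8), (5,6), (4.8,6), (6.4,8).
By the shoelace formula its area is 0.80.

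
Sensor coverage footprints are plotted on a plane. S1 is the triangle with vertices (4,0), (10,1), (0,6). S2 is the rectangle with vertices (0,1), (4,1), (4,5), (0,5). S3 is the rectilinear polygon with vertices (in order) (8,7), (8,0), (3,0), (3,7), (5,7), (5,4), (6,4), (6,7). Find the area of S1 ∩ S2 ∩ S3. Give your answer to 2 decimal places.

3.17

The intersection is the polygon with vertices (4,1), (3.333,1), (3,1.5), (3,4.5), (4,4).
By the shoelace formula its area is 3.17.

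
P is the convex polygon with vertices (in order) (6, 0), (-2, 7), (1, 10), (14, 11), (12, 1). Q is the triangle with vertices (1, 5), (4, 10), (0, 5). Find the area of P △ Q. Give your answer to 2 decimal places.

|P| = 119, |Q| = 2.5, |P∩Q| = 2.479.
|P △ Q| = |P| + |Q| − 2·|P∩Q| = 119 + 2.5 − 4.958 = 116.54.

116.54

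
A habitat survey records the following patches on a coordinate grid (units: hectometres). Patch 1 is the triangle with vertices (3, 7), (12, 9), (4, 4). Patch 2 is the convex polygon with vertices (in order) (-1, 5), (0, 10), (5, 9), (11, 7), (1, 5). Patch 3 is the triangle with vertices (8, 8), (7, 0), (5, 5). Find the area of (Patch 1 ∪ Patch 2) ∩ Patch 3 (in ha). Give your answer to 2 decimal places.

2.64

The region (Patch 1 ∪ Patch 2) ∩ Patch 3 is the polygon with vertices (7.765,6.353), (5.12,4.7), (5,5), (8,8), (7.795,6.359).
By the shoelace formula its area is 2.64.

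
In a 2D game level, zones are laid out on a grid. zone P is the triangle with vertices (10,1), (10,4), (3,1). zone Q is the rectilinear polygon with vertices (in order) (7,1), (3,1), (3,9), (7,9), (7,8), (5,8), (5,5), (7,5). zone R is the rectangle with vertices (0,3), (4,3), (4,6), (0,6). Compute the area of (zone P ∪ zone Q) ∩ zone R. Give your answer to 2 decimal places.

The region (zone P ∪ zone Q) ∩ zone R is the polygon with vertices (3,6), (4,6), (4,3), (3,3).
By the shoelace formula its area is 3.00.

3.00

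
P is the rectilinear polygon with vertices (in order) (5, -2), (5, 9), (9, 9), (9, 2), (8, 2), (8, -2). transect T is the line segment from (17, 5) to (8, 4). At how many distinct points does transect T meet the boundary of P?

The segment meets the boundary at (9,4.111).

1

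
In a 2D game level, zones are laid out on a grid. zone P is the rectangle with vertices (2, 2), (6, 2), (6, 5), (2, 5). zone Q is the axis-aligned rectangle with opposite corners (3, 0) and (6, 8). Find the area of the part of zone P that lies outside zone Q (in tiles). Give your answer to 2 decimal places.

|zone P∩zone Q|: x∈[3,6], y∈[2,5] → 3·3 = 9.
|zone P| = 12.
|zone P ∖ zone Q| = |zone P| − |zone P∩zone Q| = 12 − 9 = 3.00.

3.00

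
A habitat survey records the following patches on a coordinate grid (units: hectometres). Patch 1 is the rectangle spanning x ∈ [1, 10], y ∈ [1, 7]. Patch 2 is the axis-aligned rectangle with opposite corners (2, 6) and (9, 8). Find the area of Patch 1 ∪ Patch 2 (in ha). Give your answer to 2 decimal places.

61.00

By inclusion–exclusion:
Individual areas: |Patch 1| = 54, |Patch 2| = 14.
|Patch 1∩Patch 2|: x∈[2,9], y∈[6,7] → 7·1 = 7.
|Patch 1 ∪ Patch 2| = 68 − 7 = 61.00.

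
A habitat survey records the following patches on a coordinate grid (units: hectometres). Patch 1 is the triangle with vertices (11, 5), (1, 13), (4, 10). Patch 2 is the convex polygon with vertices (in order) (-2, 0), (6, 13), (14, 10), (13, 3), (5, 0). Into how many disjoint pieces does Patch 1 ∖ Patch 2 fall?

Patch 1 ∖ Patch 2 is a single connected region.

1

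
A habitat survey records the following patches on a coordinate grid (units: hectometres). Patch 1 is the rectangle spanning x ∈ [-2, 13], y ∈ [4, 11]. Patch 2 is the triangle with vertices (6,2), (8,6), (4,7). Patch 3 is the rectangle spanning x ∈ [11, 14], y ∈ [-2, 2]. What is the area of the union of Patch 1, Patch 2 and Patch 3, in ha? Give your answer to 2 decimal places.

118.80

By inclusion–exclusion:
Individual areas: |Patch 1| = 105, |Patch 2| = 9, |Patch 3| = 12.
|Patch 1∩Patch 2| = 7.2.
|Patch 1∩Patch 3| = 0 (no overlap).
|Patch 2∩Patch 3| = 0.
|Patch 1∩Patch 2∩Patch 3| = 0.
|Patch 1 ∪ Patch 2 ∪ Patch 3| = 126 − 7.2 + 0 = 118.80.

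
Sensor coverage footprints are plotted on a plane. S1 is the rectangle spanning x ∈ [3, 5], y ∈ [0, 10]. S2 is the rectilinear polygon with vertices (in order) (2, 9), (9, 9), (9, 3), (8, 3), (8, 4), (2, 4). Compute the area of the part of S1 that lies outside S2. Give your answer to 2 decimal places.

|S1| = 20, |S1∩S2| = 10.
|S1 ∖ S2| = |S1| − |S1∩S2| = 20 − 10 = 10.00.

10.00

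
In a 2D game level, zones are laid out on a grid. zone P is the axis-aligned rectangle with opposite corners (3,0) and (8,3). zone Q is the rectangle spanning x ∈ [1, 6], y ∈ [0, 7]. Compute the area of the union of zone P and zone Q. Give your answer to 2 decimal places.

By inclusion–exclusion:
Individual areas: |zone P| = 15, |zone Q| = 35.
|zone P∩zone Q|: x∈[3,6], y∈[0,3] → 3·3 = 9.
|zone P ∪ zone Q| = 50 − 9 = 41.00.

41.00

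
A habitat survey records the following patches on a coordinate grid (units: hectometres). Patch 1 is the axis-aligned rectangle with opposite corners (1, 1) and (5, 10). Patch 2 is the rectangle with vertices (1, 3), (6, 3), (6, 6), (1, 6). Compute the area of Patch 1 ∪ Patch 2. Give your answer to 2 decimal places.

39.00

By inclusion–exclusion:
Individual areas: |Patch 1| = 36, |Patch 2| = 15.
|Patch 1∩Patch 2|: x∈[1,5], y∈[3,6] → 4·3 = 12.
|Patch 1 ∪ Patch 2| = 51 − 12 = 39.00.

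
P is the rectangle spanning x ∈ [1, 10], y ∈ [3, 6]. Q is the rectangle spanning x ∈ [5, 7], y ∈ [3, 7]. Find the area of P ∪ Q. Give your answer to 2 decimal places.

29.00

By inclusion–exclusion:
Individual areas: |P| = 27, |Q| = 8.
|P∩Q|: x∈[5,7], y∈[3,6] → 2·3 = 6.
|P ∪ Q| = 35 − 6 = 29.00.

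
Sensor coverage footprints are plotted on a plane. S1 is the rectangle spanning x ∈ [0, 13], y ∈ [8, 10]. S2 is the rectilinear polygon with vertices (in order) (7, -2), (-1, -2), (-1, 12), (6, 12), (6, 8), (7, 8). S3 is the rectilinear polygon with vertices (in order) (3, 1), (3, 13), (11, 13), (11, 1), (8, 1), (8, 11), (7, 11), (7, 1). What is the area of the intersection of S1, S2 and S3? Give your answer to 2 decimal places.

6.00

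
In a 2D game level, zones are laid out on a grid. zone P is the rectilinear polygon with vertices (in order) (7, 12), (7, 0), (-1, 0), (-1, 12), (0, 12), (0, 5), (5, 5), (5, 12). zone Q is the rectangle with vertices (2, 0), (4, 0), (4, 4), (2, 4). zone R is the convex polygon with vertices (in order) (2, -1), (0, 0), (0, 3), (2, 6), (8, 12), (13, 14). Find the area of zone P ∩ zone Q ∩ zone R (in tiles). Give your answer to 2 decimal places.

6.91

The intersection is the polygon with vertices (2,4), (4,4), (4,1.727), (2.733,0), (2,0).
By the shoelace formula its area is 6.91.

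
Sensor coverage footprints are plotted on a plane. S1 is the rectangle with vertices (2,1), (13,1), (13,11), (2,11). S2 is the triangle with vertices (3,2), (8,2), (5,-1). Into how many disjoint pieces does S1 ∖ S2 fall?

S1 ∖ S2 is a single connected region.

1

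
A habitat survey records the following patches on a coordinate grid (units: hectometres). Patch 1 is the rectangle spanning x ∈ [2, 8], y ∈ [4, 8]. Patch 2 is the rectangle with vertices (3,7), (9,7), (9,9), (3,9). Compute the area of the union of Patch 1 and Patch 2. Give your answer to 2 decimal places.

By inclusion–exclusion:
Individual areas: |Patch 1| = 24, |Patch 2| = 12.
|Patch 1∩Patch 2|: x∈[3,8], y∈[7,8] → 5·1 = 5.
|Patch 1 ∪ Patch 2| = 36 − 5 = 31.00.

31.00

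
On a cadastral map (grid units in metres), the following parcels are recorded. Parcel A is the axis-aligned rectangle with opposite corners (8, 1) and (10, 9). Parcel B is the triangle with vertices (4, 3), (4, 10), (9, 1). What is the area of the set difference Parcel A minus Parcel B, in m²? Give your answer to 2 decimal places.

15.30

|Parcel A| = 16, |Parcel A∩Parcel B| = 0.7.
|Parcel A ∖ Parcel B| = |Parcel A| − |Parcel A∩Parcel B| = 16 − 0.7 = 15.30.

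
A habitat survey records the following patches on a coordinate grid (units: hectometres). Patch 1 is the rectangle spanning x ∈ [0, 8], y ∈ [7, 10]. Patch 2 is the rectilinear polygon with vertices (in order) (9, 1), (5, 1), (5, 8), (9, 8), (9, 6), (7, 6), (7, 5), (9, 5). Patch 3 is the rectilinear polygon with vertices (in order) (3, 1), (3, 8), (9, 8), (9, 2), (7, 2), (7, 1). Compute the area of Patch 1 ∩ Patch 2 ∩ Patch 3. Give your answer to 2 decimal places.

The intersection is the polygon with vertices (5,7), (5,8), (8,8), (8,7).
By the shoelace formula its area is 3.00.

3.00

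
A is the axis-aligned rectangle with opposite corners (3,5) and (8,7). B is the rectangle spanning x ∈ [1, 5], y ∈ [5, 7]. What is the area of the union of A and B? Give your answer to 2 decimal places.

14.00

By inclusion–exclusion:
Individual areas: |A| = 10, |B| = 8.
|A∩B|: x∈[3,5], y∈[5,7] → 2·2 = 4.
|A ∪ B| = 18 − 4 = 14.00.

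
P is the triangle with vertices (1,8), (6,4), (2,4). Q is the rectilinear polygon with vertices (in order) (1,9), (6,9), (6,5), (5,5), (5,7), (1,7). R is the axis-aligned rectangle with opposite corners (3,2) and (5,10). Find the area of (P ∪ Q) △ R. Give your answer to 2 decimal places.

|P ∪ Q| = 19.5.
|(P ∪ Q) ∩ R| = 7.2.
|(P ∪ Q) △ R| = 19.5 + 16 − 14.4 = 21.10.

21.10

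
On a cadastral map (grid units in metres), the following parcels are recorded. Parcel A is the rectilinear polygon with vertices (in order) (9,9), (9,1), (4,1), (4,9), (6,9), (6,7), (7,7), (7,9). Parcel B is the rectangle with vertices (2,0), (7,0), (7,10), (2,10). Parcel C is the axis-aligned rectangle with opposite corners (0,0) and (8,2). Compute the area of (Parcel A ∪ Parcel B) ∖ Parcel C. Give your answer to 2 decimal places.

|Parcel A ∪ Parcel B| = 66.
|(Parcel A ∪ Parcel B) ∩ Parcel C| = 11.
|(Parcel A ∪ Parcel B) ∖ Parcel C| = 66 − 11 = 55.00.

55.00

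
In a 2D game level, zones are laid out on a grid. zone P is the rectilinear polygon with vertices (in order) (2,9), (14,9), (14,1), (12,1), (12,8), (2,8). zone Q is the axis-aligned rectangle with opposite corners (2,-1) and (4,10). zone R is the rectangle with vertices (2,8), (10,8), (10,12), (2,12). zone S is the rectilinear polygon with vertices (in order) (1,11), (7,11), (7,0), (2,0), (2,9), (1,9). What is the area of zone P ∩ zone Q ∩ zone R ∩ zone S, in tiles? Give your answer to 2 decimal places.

2.00

The intersection is the polygon with vertices (2,8), (2,9), (4,9), (4,8).
By the shoelace formula its area is 2.00.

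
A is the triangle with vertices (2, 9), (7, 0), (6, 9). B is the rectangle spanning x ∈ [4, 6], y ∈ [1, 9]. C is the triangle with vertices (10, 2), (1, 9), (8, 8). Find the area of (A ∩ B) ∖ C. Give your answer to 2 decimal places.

|A ∩ B| = 10.8.
|(A ∩ B) ∩ C| = 5.0794.
|(A ∩ B) ∖ C| = 10.8 − 5.0794 = 5.72.

5.72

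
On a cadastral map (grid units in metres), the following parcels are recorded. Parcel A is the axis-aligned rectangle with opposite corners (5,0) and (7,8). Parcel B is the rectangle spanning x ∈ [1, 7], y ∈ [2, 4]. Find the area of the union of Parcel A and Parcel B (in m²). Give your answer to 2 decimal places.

24.00

By inclusion–exclusion:
Individual areas: |Parcel A| = 16, |Parcel B| = 12.
|Parcel A∩Parcel B|: x∈[5,7], y∈[2,4] → 2·2 = 4.
|Parcel A ∪ Parcel B| = 28 − 4 = 24.00.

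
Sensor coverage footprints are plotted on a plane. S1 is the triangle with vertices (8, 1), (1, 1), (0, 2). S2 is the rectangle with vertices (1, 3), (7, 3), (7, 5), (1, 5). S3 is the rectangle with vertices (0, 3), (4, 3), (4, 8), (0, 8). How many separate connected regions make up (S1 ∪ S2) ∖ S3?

(S1 ∪ S2) ∖ S3 splits into 2 disjoint pieces (area 3.5, area 6).

2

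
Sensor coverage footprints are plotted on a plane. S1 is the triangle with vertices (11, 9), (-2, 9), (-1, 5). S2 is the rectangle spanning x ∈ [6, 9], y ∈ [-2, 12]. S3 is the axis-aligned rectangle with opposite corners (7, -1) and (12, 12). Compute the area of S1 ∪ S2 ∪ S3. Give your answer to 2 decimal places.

By inclusion–exclusion:
Individual areas: |S1| = 26, |S2| = 42, |S3| = 65.
|S1∩S2| = 3.5.
|S1∩S3| = 2.6667.
|S2∩S3|: x∈[7,9], y∈[-1,12] → 2·13 = 26.
|S1∩S2∩S3| = 2.
|S1 ∪ S2 ∪ S3| = 133 − 32.1667 + 2 = 102.83.

102.83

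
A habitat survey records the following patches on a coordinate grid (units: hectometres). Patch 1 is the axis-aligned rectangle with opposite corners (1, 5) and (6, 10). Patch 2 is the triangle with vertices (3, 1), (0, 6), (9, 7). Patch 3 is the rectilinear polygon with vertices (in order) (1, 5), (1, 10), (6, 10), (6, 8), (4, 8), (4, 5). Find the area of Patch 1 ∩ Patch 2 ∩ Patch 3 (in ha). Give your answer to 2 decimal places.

3.83

The intersection is the polygon with vertices (1,5), (1,6.111), (4,6.444), (4,5).
By the shoelace formula its area is 3.83.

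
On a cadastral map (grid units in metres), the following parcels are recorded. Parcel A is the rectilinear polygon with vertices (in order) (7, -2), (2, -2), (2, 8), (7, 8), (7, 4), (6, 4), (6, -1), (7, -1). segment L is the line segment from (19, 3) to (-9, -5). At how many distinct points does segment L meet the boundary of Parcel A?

2

The segment meets the boundary at (2,-1.857), (6,-0.714).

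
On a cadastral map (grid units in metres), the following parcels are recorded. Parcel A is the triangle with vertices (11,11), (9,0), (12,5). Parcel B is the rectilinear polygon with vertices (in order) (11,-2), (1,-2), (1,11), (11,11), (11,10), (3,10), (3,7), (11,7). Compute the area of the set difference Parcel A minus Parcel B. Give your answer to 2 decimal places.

5.20

|Parcel A| = 11.5, |Parcel A∩Parcel B| = 6.303.
|Parcel A ∖ Parcel B| = |Parcel A| − |Parcel A∩Parcel B| = 11.5 − 6.303 = 5.20.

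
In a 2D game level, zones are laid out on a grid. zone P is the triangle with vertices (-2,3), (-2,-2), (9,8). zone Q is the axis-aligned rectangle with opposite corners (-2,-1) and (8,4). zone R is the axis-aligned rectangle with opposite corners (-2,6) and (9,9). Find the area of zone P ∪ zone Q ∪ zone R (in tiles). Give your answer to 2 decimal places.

By inclusion–exclusion:
Individual areas: |zone P| = 27.5, |zone Q| = 50, |zone R| = 33.
|zone P∩zone Q| = 18.15.
|zone P∩zone R| = 2.2.
|zone Q∩zone R| = 0 (no overlap).
|zone P∩zone Q∩zone R| = 0.
|zone P ∪ zone Q ∪ zone R| = 110.5 − 20.35 + 0 = 90.15.

90.15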